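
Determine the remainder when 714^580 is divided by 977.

Compute successive squares:
714^1 ≡ 714 (mod 977)
714^2 ≡ 714^2 = 509796 ≡ 779 (mod 977)
714^4 ≡ 779^2 = 606841 ≡ 124 (mod 977)
714^8 ≡ 124^2 = 15376 ≡ 721 (mod 977)
714^16 ≡ 721^2 = 519841 ≡ 77 (mod 977)
714^32 ≡ 77^2 = 5929 ≡ 67 (mod 977)
714^64 ≡ 67^2 = 4489 ≡ 581 (mod 977)
714^128 ≡ 581^2 = 337561 ≡ 496 (mod 977)
714^256 ≡ 496^2 = 246016 ≡ 789 (mod 977)
714^512 ≡ 789^2 = 622521 ≡ 172 (mod 977)
714^580 = 714^512 × 714^64 × 714^4 ≡ 172 × 581 × 124 (mod 977).
Accumulate the product:
172 × 581 = 99932 ≡ 278
278 × 124 = 34472 ≡ 277

277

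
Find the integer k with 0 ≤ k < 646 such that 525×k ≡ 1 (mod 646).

331

Apply the Euclidean algorithm and back-substitute:
646 = 1*525 + 121
525 = 4*121 + 41
121 = 2*41 + 39
41 = 1*39 + 2
39 = 19*2 + 1
2 = 2*1 + 0
gcd(525, 646) = 1, so the inverse exists.
Back-substitute for 1:
1 = 1*39 − 19*2
  = −19*41 + 20*39
  = 20*121 − 59*41
  = −59*525 + 256*121
  = 256*646 − 315*525
So 525⁻¹ ≡ −315 ≡ 331 (mod 646).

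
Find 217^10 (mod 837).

217^1 ≡ 217 (mod 837)
217^2 ≡ 217^2 = 47089 ≡ 217 (mod 837)
217^4 ≡ 217^2 = 47089 ≡ 217 (mod 837)
217^8 ≡ 217^2 = 47089 ≡ 217 (mod 837)
217^10 = 217^8 * 217^2 ≡ 217 * 217 (mod 837).
217 * 217 = 47089 ≡ 217 (mod 837).

217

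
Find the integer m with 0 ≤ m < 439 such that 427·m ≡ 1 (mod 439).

By the extended Euclidean algorithm:
439 = 1·427 + 12
427 = 35·12 + 7
12 = 1·7 + 5
7 = 1·5 + 2
5 = 2·2 + 1
2 = 2·1 + 0
gcd(427, 439) = 1, so the inverse exists.
Back-substitute for 1:
1 = 1·5 − 2·2
  = −2·7 + 3·5
  = 3·12 − 5·7
  = −5·427 + 178·12
  = 178·439 − 183·427
So 427⁻¹ ≡ −183 ≡ 256 (mod 439).

256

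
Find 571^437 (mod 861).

Using repeated squaring:
437 in binary is 110110101, i.e. 437 = 256 + 128 + 32 + 16 + 4 + 1.
571^1 ≡ 571 (mod 861)
571^2 ≡ 571^2 = 326041 ≡ 583 (mod 861)
571^4 ≡ 583^2 = 339889 ≡ 655 (mod 861)
571^8 ≡ 655^2 = 429025 ≡ 247 (mod 861)
571^16 ≡ 247^2 = 61009 ≡ 739 (mod 861)
571^32 ≡ 739^2 = 546121 ≡ 247 (mod 861)
571^64 ≡ 247^2 = 61009 ≡ 739 (mod 861)
571^128 ≡ 739^2 = 546121 ≡ 247 (mod 861)
571^256 ≡ 247^2 = 61009 ≡ 739 (mod 861)
571^437 = 571^256 · 571^128 · 571^32 · 571^16 · 571^4 · 571^1 ≡ 739 · 247 · 247 · 739 · 655 · 571 (mod 861).
Accumulate the product:
739 · 247 = 182533 ≡ 1
1 · 247 = 247
247 · 739 = 182533 ≡ 1
1 · 655 = 655
655 · 571 = 374005 ≡ 331

331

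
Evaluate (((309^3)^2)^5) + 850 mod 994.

(309)^3 ≡ 715 (mod 994)
(715)^2 ≡ 309 (mod 994)
(309)^5 ≡ 1 (mod 994)
1 + 850 = 851

851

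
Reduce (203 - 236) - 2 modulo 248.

203 - 236 = -33 ≡ 215 (mod 248)
215 - 2 = 213

213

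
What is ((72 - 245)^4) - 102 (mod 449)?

266

72 - 245 = -173 ≡ 276 (mod 449)
(276)^4 ≡ 368 (mod 449)
368 - 102 = 266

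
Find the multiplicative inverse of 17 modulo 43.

38

43 = 2*17 + 9
17 = 1*9 + 8
9 = 1*8 + 1
8 = 8*1 + 0
gcd(17, 43) = 1, so the inverse exists.
Bézout: 1 = 2*43 − 5*17.
So 17⁻¹ ≡ −5 ≡ 38 (mod 43).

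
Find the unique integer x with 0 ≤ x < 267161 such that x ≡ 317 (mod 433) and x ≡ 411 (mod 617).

433⁻¹ mod 617: 433*57 ≡ 1 (mod 617), so 433⁻¹ ≡ 57.
x = 317 + 433*((411 − 317)*57 mod 617) = 317 + 433*422 = 183043.

183043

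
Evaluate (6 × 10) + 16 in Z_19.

6 × 10 = 60 ≡ 3 (mod 19)
3 + 16 = 19 ≡ 0 (mod 19)

0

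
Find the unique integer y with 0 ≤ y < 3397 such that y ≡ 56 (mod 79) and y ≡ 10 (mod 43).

79⁻¹ mod 43: 79*6 ≡ 1 (mod 43), so 79⁻¹ ≡ 6.
y = 56 + 79*((10 − 56)*6 mod 43) = 56 + 79*25 = 2031.

2031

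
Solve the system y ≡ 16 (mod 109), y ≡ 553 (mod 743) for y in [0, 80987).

109⁻¹ mod 743: 109*409 ≡ 1 (mod 743), so 109⁻¹ ≡ 409.
y = 16 + 109*((553 − 16)*409 mod 743) = 16 + 109*448 = 48848.
Check: 48848 mod 109 = 16, 48848 mod 743 = 553. ✓

48848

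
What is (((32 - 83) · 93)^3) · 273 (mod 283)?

93

32 - 83 = -51 ≡ 232 (mod 283)
232 · 93 = 21576 ≡ 68 (mod 283)
(68)^3 ≡ 19 (mod 283)
19 · 273 = 5187 ≡ 93 (mod 283)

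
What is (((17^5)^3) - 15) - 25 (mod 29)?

1

(17)^5 ≡ 17 (mod 29)
(17)^3 ≡ 12 (mod 29)
12 - 15 = -3 ≡ 26 (mod 29)
26 - 25 = 1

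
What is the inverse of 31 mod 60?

31

60 = 1*31 + 29
31 = 1*29 + 2
29 = 14*2 + 1
2 = 2*1 + 0
gcd(31, 60) = 1, so the inverse exists.
Bézout: 1 = 15*60 − 29*31.
So 31⁻¹ ≡ −29 ≡ 31 (mod 60).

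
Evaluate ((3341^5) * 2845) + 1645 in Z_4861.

(3341)^5 ≡ 282 (mod 4861)
282 * 2845 = 802290 ≡ 225 (mod 4861)
225 + 1645 = 1870

1870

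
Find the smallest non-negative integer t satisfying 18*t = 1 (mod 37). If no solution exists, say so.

35

gcd(18, 37) = 1, so a unique solution mod 37 exists.
18⁻¹ ≡ 35 (mod 37).
t ≡ 35*1 ≡ 35 (mod 37).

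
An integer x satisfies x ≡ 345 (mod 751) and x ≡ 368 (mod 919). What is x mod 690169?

751⁻¹ mod 919: 751×826 ≡ 1 (mod 919), so 751⁻¹ ≡ 826.
x = 345 + 751×((368 − 345)×826 mod 919) = 345 + 751×618 = 464463.
Check: 464463 mod 751 = 345, 464463 mod 919 = 368. ✓

464463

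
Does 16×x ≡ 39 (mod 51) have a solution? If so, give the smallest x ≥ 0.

gcd(16, 51) = 1, so a unique solution mod 51 exists.
16⁻¹ ≡ 16 (mod 51).
x ≡ 16×39 ≡ 12 (mod 51).

12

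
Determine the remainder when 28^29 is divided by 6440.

4088

Compute successive squares:
29 in binary is 11101, i.e. 29 = 16 + 8 + 4 + 1.
28^1 ≡ 28 (mod 6440)
28^2 ≡ 28^2 = 784 (mod 6440)
28^4 ≡ 784^2 = 614656 ≡ 2856 (mod 6440)
28^8 ≡ 2856^2 = 8156736 ≡ 3696 (mod 6440)
28^16 ≡ 3696^2 = 13660416 ≡ 1176 (mod 6440)
28^29 = 28^16 × 28^8 × 28^4 × 28^1 ≡ 1176 × 3696 × 2856 × 28 (mod 6440).
Accumulate the product:
1176 × 3696 = 4346496 ≡ 5936
5936 × 2856 = 16953216 ≡ 3136
3136 × 28 = 87808 ≡ 4088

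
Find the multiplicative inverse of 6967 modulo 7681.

Apply the Euclidean algorithm and back-substitute:
7681 = 1*6967 + 714
6967 = 9*714 + 541
714 = 1*541 + 173
541 = 3*173 + 22
173 = 7*22 + 19
22 = 1*19 + 3
19 = 6*3 + 1
3 = 3*1 + 0
gcd(6967, 7681) = 1, so the inverse exists.
Bézout: 1 = 2215*7681 − 2442*6967.
So 6967⁻¹ ≡ −2442 ≡ 5239 (mod 7681).

5239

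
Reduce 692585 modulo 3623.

692585 = 191×3623 + 592, so 692585 ≡ 592 (mod 3623).

592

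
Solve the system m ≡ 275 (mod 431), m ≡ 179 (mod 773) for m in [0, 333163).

431⁻¹ mod 773: 431*608 ≡ 1 (mod 773), so 431⁻¹ ≡ 608.
m = 275 + 431*((179 − 275)*608 mod 773) = 275 + 431*380 = 164055.
Check: 164055 mod 431 = 275, 164055 mod 773 = 179. ✓

164055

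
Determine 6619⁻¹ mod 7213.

Run the extended Euclidean algorithm:
7213 = 1*6619 + 594
6619 = 11*594 + 85
594 = 6*85 + 84
85 = 1*84 + 1
84 = 84*1 + 0
gcd(6619, 7213) = 1, so the inverse exists.
Bézout: 1 = −78*7213 + 85*6619.
So 6619⁻¹ ≡ 85 (mod 7213).

85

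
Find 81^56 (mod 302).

201

56 in binary is 111000, i.e. 56 = 32 + 16 + 8.
81^1 ≡ 81 (mod 302)
81^2 ≡ 81^2 = 6561 ≡ 219 (mod 302)
81^4 ≡ 219^2 = 47961 ≡ 245 (mod 302)
81^8 ≡ 245^2 = 60025 ≡ 229 (mod 302)
81^16 ≡ 229^2 = 52441 ≡ 195 (mod 302)
81^32 ≡ 195^2 = 38025 ≡ 275 (mod 302)
81^56 = 81^32 × 81^16 × 81^8 ≡ 275 × 195 × 229 (mod 302).
Accumulate the product:
275 × 195 = 53625 ≡ 171
171 × 229 = 39159 ≡ 201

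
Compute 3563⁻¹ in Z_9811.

Run the extended Euclidean algorithm:
9811 = 2×3563 + 2685
3563 = 1×2685 + 878
2685 = 3×878 + 51
878 = 17×51 + 11
51 = 4×11 + 7
11 = 1×7 + 4
7 = 1×4 + 3
4 = 1×3 + 1
3 = 3×1 + 0
gcd(3563, 9811) = 1, so the inverse exists.
Bézout: 1 = −978×9811 + 2693×3563.
So 3563⁻¹ ≡ 2693 (mod 9811).

2693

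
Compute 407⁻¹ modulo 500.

43

By the extended Euclidean algorithm:
500 = 1·407 + 93
407 = 4·93 + 35
93 = 2·35 + 23
35 = 1·23 + 12
23 = 1·12 + 11
12 = 1·11 + 1
11 = 11·1 + 0
gcd(407, 500) = 1, so the inverse exists.
Bézout: 1 = −35·500 + 43·407.
So 407⁻¹ ≡ 43 (mod 500).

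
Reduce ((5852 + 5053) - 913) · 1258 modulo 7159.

5891

5852 + 5053 = 10905 ≡ 3746 (mod 7159)
3746 - 913 = 2833
2833 · 1258 = 3563914 ≡ 5891 (mod 7159)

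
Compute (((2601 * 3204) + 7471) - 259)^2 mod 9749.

2601 * 3204 = 8333604 ≡ 7958 (mod 9749)
7958 + 7471 = 15429 ≡ 5680 (mod 9749)
5680 - 259 = 5421
(5421)^2 ≡ 3755 (mod 9749)

3755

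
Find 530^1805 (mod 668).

1805 in binary is 11100001101, i.e. 1805 = 1024 + 512 + 256 + 8 + 4 + 1.
530^1 ≡ 530 (mod 668)
530^2 ≡ 530^2 = 280900 ≡ 340 (mod 668)
530^4 ≡ 340^2 = 115600 ≡ 36 (mod 668)
530^8 ≡ 36^2 = 1296 ≡ 628 (mod 668)
530^16 ≡ 628^2 = 394384 ≡ 264 (mod 668)
530^32 ≡ 264^2 = 69696 ≡ 224 (mod 668)
530^64 ≡ 224^2 = 50176 ≡ 76 (mod 668)
530^128 ≡ 76^2 = 5776 ≡ 432 (mod 668)
530^256 ≡ 432^2 = 186624 ≡ 252 (mod 668)
530^512 ≡ 252^2 = 63504 ≡ 44 (mod 668)
530^1024 ≡ 44^2 = 1936 ≡ 600 (mod 668)
530^1805 = 530^1024 · 530^512 · 530^256 · 530^8 · 530^4 · 530^1 ≡ 600 · 44 · 252 · 628 · 36 · 530 (mod 668).
Accumulate the product:
600 · 44 = 26400 ≡ 348
348 · 252 = 87696 ≡ 188
188 · 628 = 118064 ≡ 496
496 · 36 = 17856 ≡ 488
488 · 530 = 258640 ≡ 124

124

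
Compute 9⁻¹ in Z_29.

29 = 3·9 + 2
9 = 4·2 + 1
2 = 2·1 + 0
gcd(9, 29) = 1, so the inverse exists.
Bézout: 1 = −4·29 + 13·9.
So 9⁻¹ ≡ 13 (mod 29).

13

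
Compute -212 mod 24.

-212 = -9×24 + 4, so -212 ≡ 4 (mod 24).

4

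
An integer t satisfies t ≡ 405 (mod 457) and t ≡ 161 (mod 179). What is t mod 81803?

5889

457⁻¹ mod 179: 457·132 ≡ 1 (mod 179), so 457⁻¹ ≡ 132.
t = 405 + 457·((161 − 405)·132 mod 179) = 405 + 457·12 = 5889.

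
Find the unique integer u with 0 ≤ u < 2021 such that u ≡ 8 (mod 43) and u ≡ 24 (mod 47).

1857

43⁻¹ mod 47: 43·35 ≡ 1 (mod 47), so 43⁻¹ ≡ 35.
u = 8 + 43·((24 − 8)·35 mod 47) = 8 + 43·43 = 1857.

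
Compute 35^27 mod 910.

Compute successive squares:
27 in binary is 11011, i.e. 27 = 16 + 8 + 2 + 1.
35^1 ≡ 35 (mod 910)
35^2 ≡ 35^2 = 1225 ≡ 315 (mod 910)
35^4 ≡ 315^2 = 99225 ≡ 35 (mod 910)
35^8 ≡ 35^2 = 1225 ≡ 315 (mod 910)
35^16 ≡ 315^2 = 99225 ≡ 35 (mod 910)
35^27 = 35^16 * 35^8 * 35^2 * 35^1 ≡ 35 * 315 * 315 * 35 (mod 910).
Accumulate the product:
35 * 315 = 11025 ≡ 105
105 * 315 = 33075 ≡ 315
315 * 35 = 11025 ≡ 105

105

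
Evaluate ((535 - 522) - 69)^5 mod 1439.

535 - 522 = 13
13 - 69 = -56 ≡ 1383 (mod 1439)
(1383)^5 ≡ 865 (mod 1439)

865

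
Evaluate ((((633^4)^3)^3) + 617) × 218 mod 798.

394

(633)^4 ≡ 669 (mod 798)
(669)^3 ≡ 729 (mod 798)
(729)^3 ≡ 267 (mod 798)
267 + 617 = 884 ≡ 86 (mod 798)
86 × 218 = 18748 ≡ 394 (mod 798)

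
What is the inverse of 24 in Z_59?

59 = 2*24 + 11
24 = 2*11 + 2
11 = 5*2 + 1
2 = 2*1 + 0
gcd(24, 59) = 1, so the inverse exists.
Back-substitute for 1:
1 = 1*11 − 5*2
  = −5*24 + 11*11
  = 11*59 − 27*24
So 24⁻¹ ≡ −27 ≡ 32 (mod 59).

32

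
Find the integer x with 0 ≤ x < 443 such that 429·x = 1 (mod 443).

443 = 1×429 + 14
429 = 30×14 + 9
14 = 1×9 + 5
9 = 1×5 + 4
5 = 1×4 + 1
4 = 4×1 + 0
gcd(429, 443) = 1, so the inverse exists.
Back-substitute for 1:
1 = 1×5 − 1×4
  = −1×9 + 2×5
  = 2×14 − 3×9
  = −3×429 + 92×14
  = 92×443 − 95×429
So 429⁻¹ ≡ −95 ≡ 348 (mod 443).

348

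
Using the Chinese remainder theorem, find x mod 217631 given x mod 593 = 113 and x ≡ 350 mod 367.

593⁻¹ mod 367: 593*190 ≡ 1 (mod 367), so 593⁻¹ ≡ 190.
x = 113 + 593*((350 − 113)*190 mod 367) = 113 + 593*256 = 151921.
Check: 151921 mod 593 = 113, 151921 mod 367 = 350. ✓

151921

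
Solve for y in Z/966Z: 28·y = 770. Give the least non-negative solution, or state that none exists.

gcd(28, 966) = 14, and 14 | 770, so solutions exist.
Divide through by 14: 2·y ≡ 55 mod 69.
2⁻¹ ≡ 35 (mod 69).
y ≡ 35·55 ≡ 62 (mod 69).
The smallest non-negative solution is y = 62.

62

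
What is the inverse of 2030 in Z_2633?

Apply the Euclidean algorithm and back-substitute:
2633 = 1*2030 + 603
2030 = 3*603 + 221
603 = 2*221 + 161
221 = 1*161 + 60
161 = 2*60 + 41
60 = 1*41 + 19
41 = 2*19 + 3
19 = 6*3 + 1
3 = 3*1 + 0
gcd(2030, 2633) = 1, so the inverse exists.
Bézout: 1 = −643*2633 + 834*2030.
So 2030⁻¹ ≡ 834 (mod 2633).

834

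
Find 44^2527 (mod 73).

39

44^1 ≡ 44 (mod 73)
44^2 ≡ 44^2 = 1936 ≡ 38 (mod 73)
44^4 ≡ 38^2 = 1444 ≡ 57 (mod 73)
44^8 ≡ 57^2 = 3249 ≡ 37 (mod 73)
44^16 ≡ 37^2 = 1369 ≡ 55 (mod 73)
44^32 ≡ 55^2 = 3025 ≡ 32 (mod 73)
44^64 ≡ 32^2 = 1024 ≡ 2 (mod 73)
44^128 ≡ 2^2 = 4 (mod 73)
44^256 ≡ 4^2 = 16 (mod 73)
44^512 ≡ 16^2 = 256 ≡ 37 (mod 73)
44^1024 ≡ 37^2 = 1369 ≡ 55 (mod 73)
44^2048 ≡ 55^2 = 3025 ≡ 32 (mod 73)
44^2527 = 44^2048 * 44^256 * 44^128 * 44^64 * 44^16 * 44^8 * 44^4 * 44^2 * 44^1 ≡ 32 * 16 * 4 * 2 * 55 * 37 * 57 * 38 * 44 (mod 73).
Accumulate the product:
32 * 16 = 512 ≡ 1
1 * 4 = 4
4 * 2 = 8
8 * 55 = 440 ≡ 2
2 * 37 = 74 ≡ 1
1 * 57 = 57
57 * 38 = 2166 ≡ 49
49 * 44 = 2156 ≡ 39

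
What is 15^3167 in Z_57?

By square-and-multiply:
3167 in binary is 110001011111, i.e. 3167 = 2048 + 1024 + 64 + 16 + 8 + 4 + 2 + 1.
15^1 ≡ 15 (mod 57)
15^2 ≡ 15^2 = 225 ≡ 54 (mod 57)
15^4 ≡ 54^2 = 2916 ≡ 9 (mod 57)
15^8 ≡ 9^2 = 81 ≡ 24 (mod 57)
15^16 ≡ 24^2 = 576 ≡ 6 (mod 57)
15^32 ≡ 6^2 = 36 (mod 57)
15^64 ≡ 36^2 = 1296 ≡ 42 (mod 57)
15^128 ≡ 42^2 = 1764 ≡ 54 (mod 57)
15^256 ≡ 54^2 = 2916 ≡ 9 (mod 57)
15^512 ≡ 9^2 = 81 ≡ 24 (mod 57)
15^1024 ≡ 24^2 = 576 ≡ 6 (mod 57)
15^2048 ≡ 6^2 = 36 (mod 57)
15^3167 = 15^2048 * 15^1024 * 15^64 * 15^16 * 15^8 * 15^4 * 15^2 * 15^1 ≡ 36 * 6 * 42 * 6 * 24 * 9 * 54 * 15 (mod 57).
Accumulate the product:
36 * 6 = 216 ≡ 45
45 * 42 = 1890 ≡ 9
9 * 6 = 54
54 * 24 = 1296 ≡ 42
42 * 9 = 378 ≡ 36
36 * 54 = 1944 ≡ 6
6 * 15 = 90 ≡ 33

33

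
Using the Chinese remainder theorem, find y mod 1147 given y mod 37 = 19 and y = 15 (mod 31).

37⁻¹ mod 31: 37×26 ≡ 1 (mod 31), so 37⁻¹ ≡ 26.
y = 19 + 37×((15 − 19)×26 mod 31) = 19 + 37×20 = 759.

759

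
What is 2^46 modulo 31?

2

Using repeated squaring:
46 in binary is 101110, i.e. 46 = 32 + 8 + 4 + 2.
2^1 ≡ 2 (mod 31)
2^2 ≡ 2^2 = 4 (mod 31)
2^4 ≡ 4^2 = 16 (mod 31)
2^8 ≡ 16^2 = 256 ≡ 8 (mod 31)
2^16 ≡ 8^2 = 64 ≡ 2 (mod 31)
2^32 ≡ 2^2 = 4 (mod 31)
2^46 = 2^32 · 2^8 · 2^4 · 2^2 ≡ 4 · 8 · 16 · 4 (mod 31).
Accumulate the product:
4 · 8 = 32 ≡ 1
1 · 16 = 16
16 · 4 = 64 ≡ 2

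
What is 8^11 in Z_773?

693

Using repeated squaring:
11 in binary is 1011, i.e. 11 = 8 + 2 + 1.
8^1 ≡ 8 (mod 773)
8^2 ≡ 8^2 = 64 (mod 773)
8^4 ≡ 64^2 = 4096 ≡ 231 (mod 773)
8^8 ≡ 231^2 = 53361 ≡ 24 (mod 773)
8^11 = 8^8 * 8^2 * 8^1 ≡ 24 * 64 * 8 (mod 773).
Accumulate the product:
24 * 64 = 1536 ≡ 763
763 * 8 = 6104 ≡ 693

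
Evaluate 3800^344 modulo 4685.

2035

3800^1 ≡ 3800 (mod 4685)
3800^2 ≡ 3800^2 = 14440000 ≡ 830 (mod 4685)
3800^4 ≡ 830^2 = 688900 ≡ 205 (mod 4685)
3800^8 ≡ 205^2 = 42025 ≡ 4545 (mod 4685)
3800^16 ≡ 4545^2 = 20657025 ≡ 860 (mod 4685)
3800^32 ≡ 860^2 = 739600 ≡ 4055 (mod 4685)
3800^64 ≡ 4055^2 = 16443025 ≡ 3360 (mod 4685)
3800^128 ≡ 3360^2 = 11289600 ≡ 3435 (mod 4685)
3800^256 ≡ 3435^2 = 11799225 ≡ 2395 (mod 4685)
3800^344 = 3800^256 × 3800^64 × 3800^16 × 3800^8 ≡ 2395 × 3360 × 860 × 4545 (mod 4685).
Accumulate the product:
2395 × 3360 = 8047200 ≡ 3055
3055 × 860 = 2627300 ≡ 3700
3700 × 4545 = 16816500 ≡ 2035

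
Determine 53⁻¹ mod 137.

137 = 2·53 + 31
53 = 1·31 + 22
31 = 1·22 + 9
22 = 2·9 + 4
9 = 2·4 + 1
4 = 4·1 + 0
gcd(53, 137) = 1, so the inverse exists.
Bézout: 1 = 12·137 − 31·53.
So 53⁻¹ ≡ −31 ≡ 106 (mod 137).

106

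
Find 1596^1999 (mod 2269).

57

Using repeated squaring:
1596^1 ≡ 1596 (mod 2269)
1596^2 ≡ 1596^2 = 2547216 ≡ 1398 (mod 2269)
1596^4 ≡ 1398^2 = 1954404 ≡ 795 (mod 2269)
1596^8 ≡ 795^2 = 632025 ≡ 1243 (mod 2269)
1596^16 ≡ 1243^2 = 1545049 ≡ 2129 (mod 2269)
1596^32 ≡ 2129^2 = 4532641 ≡ 1448 (mod 2269)
1596^64 ≡ 1448^2 = 2096704 ≡ 148 (mod 2269)
1596^128 ≡ 148^2 = 21904 ≡ 1483 (mod 2269)
1596^256 ≡ 1483^2 = 2199289 ≡ 628 (mod 2269)
1596^512 ≡ 628^2 = 394384 ≡ 1847 (mod 2269)
1596^1024 ≡ 1847^2 = 3411409 ≡ 1102 (mod 2269)
1596^1999 = 1596^1024 * 1596^512 * 1596^256 * 1596^128 * 1596^64 * 1596^8 * 1596^4 * 1596^2 * 1596^1 ≡ 1102 * 1847 * 628 * 1483 * 148 * 1243 * 795 * 1398 * 1596 (mod 2269).
Accumulate the product:
1102 * 1847 = 2035394 ≡ 101
101 * 628 = 63428 ≡ 2165
2165 * 1483 = 3210695 ≡ 60
60 * 148 = 8880 ≡ 2073
2073 * 1243 = 2576739 ≡ 1424
1424 * 795 = 1132080 ≡ 2118
2118 * 1398 = 2960964 ≡ 2188
2188 * 1596 = 3492048 ≡ 57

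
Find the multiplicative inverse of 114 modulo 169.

169 = 1·114 + 55
114 = 2·55 + 4
55 = 13·4 + 3
4 = 1·3 + 1
3 = 3·1 + 0
gcd(114, 169) = 1, so the inverse exists.
Bézout: 1 = −29·169 + 43·114.
So 114⁻¹ ≡ 43 (mod 169).

43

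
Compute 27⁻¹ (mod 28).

By the extended Euclidean algorithm:
28 = 1×27 + 1
27 = 27×1 + 0
gcd(27, 28) = 1, so the inverse exists.
Back-substitute for 1:
1 = 1×28 − 1×27
So 27⁻¹ ≡ −1 ≡ 27 (mod 28).

27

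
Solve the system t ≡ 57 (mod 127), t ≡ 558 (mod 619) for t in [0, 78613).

44507

127⁻¹ mod 619: 127·39 ≡ 1 (mod 619), so 127⁻¹ ≡ 39.
t = 57 + 127·((558 − 57)·39 mod 619) = 57 + 127·350 = 44507.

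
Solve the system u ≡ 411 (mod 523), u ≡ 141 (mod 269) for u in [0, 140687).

523⁻¹ mod 269: 523×251 ≡ 1 (mod 269), so 523⁻¹ ≡ 251.
u = 411 + 523×((141 − 411)×251 mod 269) = 411 + 523×18 = 9825.

9825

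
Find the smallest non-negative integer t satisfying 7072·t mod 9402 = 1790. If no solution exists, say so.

gcd(7072, 9402) = 2, and 2 | 1790, so solutions exist.
Divide through by 2: 3536·t ≡ 895 mod 4701.
3536⁻¹ ≡ 1376 (mod 4701).
t ≡ 1376·895 ≡ 4559 (mod 4701).
The smallest non-negative solution is t = 4559.

4559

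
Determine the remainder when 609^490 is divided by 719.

Compute successive squares:
490 in binary is 111101010, i.e. 490 = 256 + 128 + 64 + 32 + 8 + 2.
609^1 ≡ 609 (mod 719)
609^2 ≡ 609^2 = 370881 ≡ 596 (mod 719)
609^4 ≡ 596^2 = 355216 ≡ 30 (mod 719)
609^8 ≡ 30^2 = 900 ≡ 181 (mod 719)
609^16 ≡ 181^2 = 32761 ≡ 406 (mod 719)
609^32 ≡ 406^2 = 164836 ≡ 185 (mod 719)
609^64 ≡ 185^2 = 34225 ≡ 432 (mod 719)
609^128 ≡ 432^2 = 186624 ≡ 403 (mod 719)
609^256 ≡ 403^2 = 162409 ≡ 634 (mod 719)
609^490 = 609^256 · 609^128 · 609^64 · 609^32 · 609^8 · 609^2 ≡ 634 · 403 · 432 · 185 · 181 · 596 (mod 719).
Accumulate the product:
634 · 403 = 255502 ≡ 257
257 · 432 = 111024 ≡ 298
298 · 185 = 55130 ≡ 486
486 · 181 = 87966 ≡ 248
248 · 596 = 147808 ≡ 413

413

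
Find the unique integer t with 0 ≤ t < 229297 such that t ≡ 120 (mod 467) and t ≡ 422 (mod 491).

467⁻¹ mod 491: 467·225 ≡ 1 (mod 491), so 467⁻¹ ≡ 225.
t = 120 + 467·((422 − 120)·225 mod 491) = 120 + 467·192 = 89784.
Check: 89784 mod 467 = 120, 89784 mod 491 = 422. ✓

89784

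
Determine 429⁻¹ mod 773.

By the extended Euclidean algorithm:
773 = 1×429 + 344
429 = 1×344 + 85
344 = 4×85 + 4
85 = 21×4 + 1
4 = 4×1 + 0
gcd(429, 773) = 1, so the inverse exists.
Back-substitute for 1:
1 = 1×85 − 21×4
  = −21×344 + 85×85
  = 85×429 − 106×344
  = −106×773 + 191×429
So 429⁻¹ ≡ 191 (mod 773).

191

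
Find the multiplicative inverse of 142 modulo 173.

106

Run the extended Euclidean algorithm:
173 = 1·142 + 31
142 = 4·31 + 18
31 = 1·18 + 13
18 = 1·13 + 5
13 = 2·5 + 3
5 = 1·3 + 2
3 = 1·2 + 1
2 = 2·1 + 0
gcd(142, 173) = 1, so the inverse exists.
Bézout: 1 = 55·173 − 67·142.
So 142⁻¹ ≡ −67 ≡ 106 (mod 173).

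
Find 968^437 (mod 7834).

Compute successive squares:
437 in binary is 110110101, i.e. 437 = 256 + 128 + 32 + 16 + 4 + 1.
968^1 ≡ 968 (mod 7834)
968^2 ≡ 968^2 = 937024 ≡ 4778 (mod 7834)
968^4 ≡ 4778^2 = 22829284 ≡ 1008 (mod 7834)
968^8 ≡ 1008^2 = 1016064 ≡ 5478 (mod 7834)
968^16 ≡ 5478^2 = 30008484 ≡ 4264 (mod 7834)
968^32 ≡ 4264^2 = 18181696 ≡ 6816 (mod 7834)
968^64 ≡ 6816^2 = 46457856 ≡ 2236 (mod 7834)
968^128 ≡ 2236^2 = 4999696 ≡ 1604 (mod 7834)
968^256 ≡ 1604^2 = 2572816 ≡ 3264 (mod 7834)
968^437 = 968^256 × 968^128 × 968^32 × 968^16 × 968^4 × 968^1 ≡ 3264 × 1604 × 6816 × 4264 × 1008 × 968 (mod 7834).
Accumulate the product:
3264 × 1604 = 5235456 ≡ 2344
2344 × 6816 = 15976704 ≡ 3178
3178 × 4264 = 13550992 ≡ 6006
6006 × 1008 = 6054048 ≡ 6200
6200 × 968 = 6001600 ≡ 756

756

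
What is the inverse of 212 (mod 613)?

240

Run the extended Euclidean algorithm:
613 = 2·212 + 189
212 = 1·189 + 23
189 = 8·23 + 5
23 = 4·5 + 3
5 = 1·3 + 2
3 = 1·2 + 1
2 = 2·1 + 0
gcd(212, 613) = 1, so the inverse exists.
Bézout: 1 = −83·613 + 240·212.
So 212⁻¹ ≡ 240 (mod 613).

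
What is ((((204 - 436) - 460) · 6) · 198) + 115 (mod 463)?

204 - 436 = -232 ≡ 231 (mod 463)
231 - 460 = -229 ≡ 234 (mod 463)
234 · 6 = 1404 ≡ 15 (mod 463)
15 · 198 = 2970 ≡ 192 (mod 463)
192 + 115 = 307

307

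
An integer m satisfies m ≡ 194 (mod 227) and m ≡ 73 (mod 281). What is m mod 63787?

51496

227⁻¹ mod 281: 227*26 ≡ 1 (mod 281), so 227⁻¹ ≡ 26.
m = 194 + 227*((73 − 194)*26 mod 281) = 194 + 227*226 = 51496.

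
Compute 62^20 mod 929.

By square-and-multiply:
62^1 ≡ 62 (mod 929)
62^2 ≡ 62^2 = 3844 ≡ 128 (mod 929)
62^4 ≡ 128^2 = 16384 ≡ 591 (mod 929)
62^8 ≡ 591^2 = 349281 ≡ 906 (mod 929)
62^16 ≡ 906^2 = 820836 ≡ 529 (mod 929)
62^20 = 62^16 * 62^4 ≡ 529 * 591 (mod 929).
529 * 591 = 312639 ≡ 495 (mod 929).

495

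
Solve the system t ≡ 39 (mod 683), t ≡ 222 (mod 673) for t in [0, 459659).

426231

683⁻¹ mod 673: 683*202 ≡ 1 (mod 673), so 683⁻¹ ≡ 202.
t = 39 + 683*((222 − 39)*202 mod 673) = 39 + 683*624 = 426231.
Check: 426231 mod 683 = 39, 426231 mod 673 = 222. ✓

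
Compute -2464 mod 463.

314

-2464 = -6*463 + 314, so -2464 ≡ 314 (mod 463).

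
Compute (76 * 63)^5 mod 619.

76 * 63 = 4788 ≡ 455 (mod 619)
(455)^5 ≡ 332 (mod 619)

332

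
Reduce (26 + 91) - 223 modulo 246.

140

26 + 91 = 117
117 - 223 = -106 ≡ 140 (mod 246)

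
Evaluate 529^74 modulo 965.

781

Compute successive squares:
74 in binary is 1001010, i.e. 74 = 64 + 8 + 2.
529^1 ≡ 529 (mod 965)
529^2 ≡ 529^2 = 279841 ≡ 956 (mod 965)
529^4 ≡ 956^2 = 913936 ≡ 81 (mod 965)
529^8 ≡ 81^2 = 6561 ≡ 771 (mod 965)
529^16 ≡ 771^2 = 594441 ≡ 1 (mod 965)
529^32 ≡ 1^2 = 1 (mod 965)
529^64 ≡ 1^2 = 1 (mod 965)
529^74 = 529^64 × 529^8 × 529^2 ≡ 1 × 771 × 956 (mod 965).
Accumulate the product:
1 × 771 = 771
771 × 956 = 737076 ≡ 781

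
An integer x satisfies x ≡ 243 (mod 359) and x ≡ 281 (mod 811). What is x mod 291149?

359⁻¹ mod 811: 359×436 ≡ 1 (mod 811), so 359⁻¹ ≡ 436.
x = 243 + 359×((281 − 243)×436 mod 811) = 243 + 359×348 = 125175.
Check: 125175 mod 359 = 243, 125175 mod 811 = 281. ✓

125175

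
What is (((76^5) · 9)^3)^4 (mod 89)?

11

(76)^5 ≡ 15 (mod 89)
15 · 9 = 135 ≡ 46 (mod 89)
(46)^3 ≡ 59 (mod 89)
(59)^4 ≡ 11 (mod 89)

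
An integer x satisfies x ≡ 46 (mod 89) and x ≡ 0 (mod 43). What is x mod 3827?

89⁻¹ mod 43: 89*29 ≡ 1 (mod 43), so 89⁻¹ ≡ 29.
x = 46 + 89*((0 − 46)*29 mod 43) = 46 + 89*42 = 3784.

3784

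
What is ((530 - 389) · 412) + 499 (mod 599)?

488

530 - 389 = 141
141 · 412 = 58092 ≡ 588 (mod 599)
588 + 499 = 1087 ≡ 488 (mod 599)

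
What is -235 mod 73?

57

-235 = -4×73 + 57, so -235 ≡ 57 (mod 73).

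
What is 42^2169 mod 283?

Using repeated squaring:
2169 in binary is 100001111001, i.e. 2169 = 2048 + 64 + 32 + 16 + 8 + 1.
42^1 ≡ 42 (mod 283)
42^2 ≡ 42^2 = 1764 ≡ 66 (mod 283)
42^4 ≡ 66^2 = 4356 ≡ 111 (mod 283)
42^8 ≡ 111^2 = 12321 ≡ 152 (mod 283)
42^16 ≡ 152^2 = 23104 ≡ 181 (mod 283)
42^32 ≡ 181^2 = 32761 ≡ 216 (mod 283)
42^64 ≡ 216^2 = 46656 ≡ 244 (mod 283)
42^128 ≡ 244^2 = 59536 ≡ 106 (mod 283)
42^256 ≡ 106^2 = 11236 ≡ 199 (mod 283)
42^512 ≡ 199^2 = 39601 ≡ 264 (mod 283)
42^1024 ≡ 264^2 = 69696 ≡ 78 (mod 283)
42^2048 ≡ 78^2 = 6084 ≡ 141 (mod 283)
42^2169 = 42^2048 * 42^64 * 42^32 * 42^16 * 42^8 * 42^1 ≡ 141 * 244 * 216 * 181 * 152 * 42 (mod 283).
Accumulate the product:
141 * 244 = 34404 ≡ 161
161 * 216 = 34776 ≡ 250
250 * 181 = 45250 ≡ 253
253 * 152 = 38456 ≡ 251
251 * 42 = 10542 ≡ 71

71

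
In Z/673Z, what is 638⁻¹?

423

Apply the Euclidean algorithm and back-substitute:
673 = 1*638 + 35
638 = 18*35 + 8
35 = 4*8 + 3
8 = 2*3 + 2
3 = 1*2 + 1
2 = 2*1 + 0
gcd(638, 673) = 1, so the inverse exists.
Back-substitute for 1:
1 = 1*3 − 1*2
  = −1*8 + 3*3
  = 3*35 − 13*8
  = −13*638 + 237*35
  = 237*673 − 250*638
So 638⁻¹ ≡ −250 ≡ 423 (mod 673).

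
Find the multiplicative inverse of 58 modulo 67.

67 = 1·58 + 9
58 = 6·9 + 4
9 = 2·4 + 1
4 = 4·1 + 0
gcd(58, 67) = 1, so the inverse exists.
Bézout: 1 = 13·67 − 15·58.
So 58⁻¹ ≡ −15 ≡ 52 (mod 67).

52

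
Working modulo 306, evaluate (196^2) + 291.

(196)^2 ≡ 166 (mod 306)
166 + 291 = 457 ≡ 151 (mod 306)

151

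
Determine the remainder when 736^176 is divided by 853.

176 in binary is 10110000, i.e. 176 = 128 + 32 + 16.
736^1 ≡ 736 (mod 853)
736^2 ≡ 736^2 = 541696 ≡ 41 (mod 853)
736^4 ≡ 41^2 = 1681 ≡ 828 (mod 853)
736^8 ≡ 828^2 = 685584 ≡ 625 (mod 853)
736^16 ≡ 625^2 = 390625 ≡ 804 (mod 853)
736^32 ≡ 804^2 = 646416 ≡ 695 (mod 853)
736^64 ≡ 695^2 = 483025 ≡ 227 (mod 853)
736^128 ≡ 227^2 = 51529 ≡ 349 (mod 853)
736^176 = 736^128 * 736^32 * 736^16 ≡ 349 * 695 * 804 (mod 853).
Accumulate the product:
349 * 695 = 242555 ≡ 303
303 * 804 = 243612 ≡ 507

507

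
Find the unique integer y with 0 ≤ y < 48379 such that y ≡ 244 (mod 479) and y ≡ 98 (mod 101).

28984

479⁻¹ mod 101: 479×66 ≡ 1 (mod 101), so 479⁻¹ ≡ 66.
y = 244 + 479×((98 − 244)×66 mod 101) = 244 + 479×60 = 28984.
Check: 28984 mod 479 = 244, 28984 mod 101 = 98. ✓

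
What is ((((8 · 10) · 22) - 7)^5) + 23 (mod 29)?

8 · 10 = 80 ≡ 22 (mod 29)
22 · 22 = 484 ≡ 20 (mod 29)
20 - 7 = 13
(13)^5 ≡ 6 (mod 29)
6 + 23 = 29 ≡ 0 (mod 29)

0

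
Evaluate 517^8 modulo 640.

481

Compute successive squares:
517^1 ≡ 517 (mod 640)
517^2 ≡ 517^2 = 267289 ≡ 409 (mod 640)
517^4 ≡ 409^2 = 167281 ≡ 241 (mod 640)
517^8 ≡ 241^2 = 58081 ≡ 481 (mod 640)
So 517^8 ≡ 481 (mod 640).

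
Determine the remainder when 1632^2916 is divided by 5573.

By square-and-multiply:
2916 in binary is 101101100100, i.e. 2916 = 2048 + 512 + 256 + 64 + 32 + 4.
1632^1 ≡ 1632 (mod 5573)
1632^2 ≡ 1632^2 = 2663424 ≡ 5103 (mod 5573)
1632^4 ≡ 5103^2 = 26040609 ≡ 3553 (mod 5573)
1632^8 ≡ 3553^2 = 12623809 ≡ 964 (mod 5573)
1632^16 ≡ 964^2 = 929296 ≡ 4178 (mod 5573)
1632^32 ≡ 4178^2 = 17455684 ≡ 1048 (mod 5573)
1632^64 ≡ 1048^2 = 1098304 ≡ 423 (mod 5573)
1632^128 ≡ 423^2 = 178929 ≡ 593 (mod 5573)
1632^256 ≡ 593^2 = 351649 ≡ 550 (mod 5573)
1632^512 ≡ 550^2 = 302500 ≡ 1558 (mod 5573)
1632^1024 ≡ 1558^2 = 2427364 ≡ 3109 (mod 5573)
1632^2048 ≡ 3109^2 = 9665881 ≡ 2299 (mod 5573)
1632^2916 = 1632^2048 × 1632^512 × 1632^256 × 1632^64 × 1632^32 × 1632^4 ≡ 2299 × 1558 × 550 × 423 × 1048 × 3553 (mod 5573).
Accumulate the product:
2299 × 1558 = 3581842 ≡ 3976
3976 × 550 = 2186800 ≡ 2184
2184 × 423 = 923832 ≡ 4287
4287 × 1048 = 4492776 ≡ 938
938 × 3553 = 3332714 ≡ 60

60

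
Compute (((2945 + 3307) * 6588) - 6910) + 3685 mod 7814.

2945 + 3307 = 6252
6252 * 6588 = 41188176 ≡ 582 (mod 7814)
582 - 6910 = -6328 ≡ 1486 (mod 7814)
1486 + 3685 = 5171

5171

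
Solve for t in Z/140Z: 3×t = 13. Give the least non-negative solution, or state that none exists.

gcd(3, 140) = 1, so a unique solution mod 140 exists.
3⁻¹ ≡ 47 (mod 140).
t ≡ 47×13 ≡ 51 (mod 140).

51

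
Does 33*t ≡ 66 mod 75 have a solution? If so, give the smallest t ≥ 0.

gcd(33, 75) = 3, and 3 | 66, so solutions exist.
Divide through by 3: 11*t ≡ 22 mod 25.
11⁻¹ ≡ 16 (mod 25).
t ≡ 16*22 ≡ 2 (mod 25).
The smallest non-negative solution is t = 2.

2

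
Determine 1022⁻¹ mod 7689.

1121

7689 = 7·1022 + 535
1022 = 1·535 + 487
535 = 1·487 + 48
487 = 10·48 + 7
48 = 6·7 + 6
7 = 1·6 + 1
6 = 6·1 + 0
gcd(1022, 7689) = 1, so the inverse exists.
Back-substitute for 1:
1 = 1·7 − 1·6
  = −1·48 + 7·7
  = 7·487 − 71·48
  = −71·535 + 78·487
  = 78·1022 − 149·535
  = −149·7689 + 1121·1022
So 1022⁻¹ ≡ 1121 (mod 7689).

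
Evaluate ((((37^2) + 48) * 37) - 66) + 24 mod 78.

(37)^2 ≡ 43 (mod 78)
43 + 48 = 91 ≡ 13 (mod 78)
13 * 37 = 481 ≡ 13 (mod 78)
13 - 66 = -53 ≡ 25 (mod 78)
25 + 24 = 49

49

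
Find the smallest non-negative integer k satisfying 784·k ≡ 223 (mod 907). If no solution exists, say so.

448

gcd(784, 907) = 1, so a unique solution mod 907 exists.
784⁻¹ ≡ 848 (mod 907).
k ≡ 848·223 ≡ 448 (mod 907).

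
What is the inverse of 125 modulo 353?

353 = 2*125 + 103
125 = 1*103 + 22
103 = 4*22 + 15
22 = 1*15 + 7
15 = 2*7 + 1
7 = 7*1 + 0
gcd(125, 353) = 1, so the inverse exists.
Back-substitute for 1:
1 = 1*15 − 2*7
  = −2*22 + 3*15
  = 3*103 − 14*22
  = −14*125 + 17*103
  = 17*353 − 48*125
So 125⁻¹ ≡ −48 ≡ 305 (mod 353).

305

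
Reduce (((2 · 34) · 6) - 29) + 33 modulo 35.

27

2 · 34 = 68 ≡ 33 (mod 35)
33 · 6 = 198 ≡ 23 (mod 35)
23 - 29 = -6 ≡ 29 (mod 35)
29 + 33 = 62 ≡ 27 (mod 35)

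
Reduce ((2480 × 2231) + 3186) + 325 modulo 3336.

1967

2480 × 2231 = 5532880 ≡ 1792 (mod 3336)
1792 + 3186 = 4978 ≡ 1642 (mod 3336)
1642 + 325 = 1967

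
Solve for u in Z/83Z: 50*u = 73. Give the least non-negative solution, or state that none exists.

33

gcd(50, 83) = 1, so a unique solution mod 83 exists.
50⁻¹ ≡ 5 (mod 83).
u ≡ 5*73 ≡ 33 (mod 83).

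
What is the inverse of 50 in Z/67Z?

By the extended Euclidean algorithm:
67 = 1×50 + 17
50 = 2×17 + 16
17 = 1×16 + 1
16 = 16×1 + 0
gcd(50, 67) = 1, so the inverse exists.
Bézout: 1 = 3×67 − 4×50.
So 50⁻¹ ≡ −4 ≡ 63 (mod 67).

63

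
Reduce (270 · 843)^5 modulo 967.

270 · 843 = 227610 ≡ 365 (mod 967)
(365)^5 ≡ 320 (mod 967)

320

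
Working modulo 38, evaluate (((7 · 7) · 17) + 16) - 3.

10

7 · 7 = 49 ≡ 11 (mod 38)
11 · 17 = 187 ≡ 35 (mod 38)
35 + 16 = 51 ≡ 13 (mod 38)
13 - 3 = 10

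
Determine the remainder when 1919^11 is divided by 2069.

Compute successive squares:
1919^1 ≡ 1919 (mod 2069)
1919^2 ≡ 1919^2 = 3682561 ≡ 1810 (mod 2069)
1919^4 ≡ 1810^2 = 3276100 ≡ 873 (mod 2069)
1919^8 ≡ 873^2 = 762129 ≡ 737 (mod 2069)
1919^11 = 1919^8 × 1919^2 × 1919^1 ≡ 737 × 1810 × 1919 (mod 2069).
Accumulate the product:
737 × 1810 = 1333970 ≡ 1534
1534 × 1919 = 2943746 ≡ 1628

1628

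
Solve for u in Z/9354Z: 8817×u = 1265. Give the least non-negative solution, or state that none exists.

no solution

gcd(8817, 9354) = 3, and 3 does not divide 1265.
So the congruence has no solution.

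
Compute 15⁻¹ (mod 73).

39

Run the extended Euclidean algorithm:
73 = 4*15 + 13
15 = 1*13 + 2
13 = 6*2 + 1
2 = 2*1 + 0
gcd(15, 73) = 1, so the inverse exists.
Bézout: 1 = 7*73 − 34*15.
So 15⁻¹ ≡ −34 ≡ 39 (mod 73).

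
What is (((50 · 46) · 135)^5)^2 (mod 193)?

98

50 · 46 = 2300 ≡ 177 (mod 193)
177 · 135 = 23895 ≡ 156 (mod 193)
(156)^5 ≡ 171 (mod 193)
(171)^2 ≡ 98 (mod 193)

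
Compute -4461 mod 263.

10

-4461 = -17*263 + 10, so -4461 ≡ 10 (mod 263).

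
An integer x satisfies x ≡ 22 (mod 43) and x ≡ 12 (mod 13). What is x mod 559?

194

43⁻¹ mod 13: 43*10 ≡ 1 (mod 13), so 43⁻¹ ≡ 10.
x = 22 + 43*((12 − 22)*10 mod 13) = 22 + 43*4 = 194.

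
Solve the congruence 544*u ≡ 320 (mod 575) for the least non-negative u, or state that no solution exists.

gcd(544, 575) = 1, so a unique solution mod 575 exists.
544⁻¹ ≡ 204 (mod 575).
u ≡ 204*320 ≡ 305 (mod 575).

305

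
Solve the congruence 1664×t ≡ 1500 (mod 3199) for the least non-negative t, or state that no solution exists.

gcd(1664, 3199) = 1, so a unique solution mod 3199 exists.
1664⁻¹ ≡ 248 (mod 3199).
t ≡ 248×1500 ≡ 916 (mod 3199).

916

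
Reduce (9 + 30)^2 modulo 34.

9 + 30 = 39 ≡ 5 (mod 34)
(5)^2 ≡ 25 (mod 34)

25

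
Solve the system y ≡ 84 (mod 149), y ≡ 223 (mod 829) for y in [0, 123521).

85610

149⁻¹ mod 829: 149·523 ≡ 1 (mod 829), so 149⁻¹ ≡ 523.
y = 84 + 149·((223 − 84)·523 mod 829) = 84 + 149·574 = 85610.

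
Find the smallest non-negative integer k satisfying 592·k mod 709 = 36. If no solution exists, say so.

436

gcd(592, 709) = 1, so a unique solution mod 709 exists.
592⁻¹ ≡ 406 (mod 709).
k ≡ 406·36 ≡ 436 (mod 709).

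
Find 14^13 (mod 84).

56

Using repeated squaring:
13 in binary is 1101, i.e. 13 = 8 + 4 + 1.
14^1 ≡ 14 (mod 84)
14^2 ≡ 14^2 = 196 ≡ 28 (mod 84)
14^4 ≡ 28^2 = 784 ≡ 28 (mod 84)
14^8 ≡ 28^2 = 784 ≡ 28 (mod 84)
14^13 = 14^8 * 14^4 * 14^1 ≡ 28 * 28 * 14 (mod 84).
Accumulate the product:
28 * 28 = 784 ≡ 28
28 * 14 = 392 ≡ 56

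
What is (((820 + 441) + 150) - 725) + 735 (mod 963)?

458

820 + 441 = 1261 ≡ 298 (mod 963)
298 + 150 = 448
448 - 725 = -277 ≡ 686 (mod 963)
686 + 735 = 1421 ≡ 458 (mod 963)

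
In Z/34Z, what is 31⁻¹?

By the extended Euclidean algorithm:
34 = 1·31 + 3
31 = 10·3 + 1
3 = 3·1 + 0
gcd(31, 34) = 1, so the inverse exists.
Bézout: 1 = −10·34 + 11·31.
So 31⁻¹ ≡ 11 (mod 34).

11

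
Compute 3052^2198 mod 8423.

By square-and-multiply:
2198 in binary is 100010010110, i.e. 2198 = 2048 + 128 + 16 + 4 + 2.
3052^1 ≡ 3052 (mod 8423)
3052^2 ≡ 3052^2 = 9314704 ≡ 7289 (mod 8423)
3052^4 ≡ 7289^2 = 53129521 ≡ 5660 (mod 8423)
3052^8 ≡ 5660^2 = 32035600 ≡ 2931 (mod 8423)
3052^16 ≡ 2931^2 = 8590761 ≡ 7724 (mod 8423)
3052^32 ≡ 7724^2 = 59660176 ≡ 67 (mod 8423)
3052^64 ≡ 67^2 = 4489 (mod 8423)
3052^128 ≡ 4489^2 = 20151121 ≡ 3305 (mod 8423)
3052^256 ≡ 3305^2 = 10923025 ≡ 6817 (mod 8423)
3052^512 ≡ 6817^2 = 46471489 ≡ 1798 (mod 8423)
3052^1024 ≡ 1798^2 = 3232804 ≡ 6795 (mod 8423)
3052^2048 ≡ 6795^2 = 46172025 ≡ 5562 (mod 8423)
3052^2198 = 3052^2048 * 3052^128 * 3052^16 * 3052^4 * 3052^2 ≡ 5562 * 3305 * 7724 * 5660 * 7289 (mod 8423).
Accumulate the product:
5562 * 3305 = 18382410 ≡ 3424
3424 * 7724 = 26446976 ≡ 7179
7179 * 5660 = 40633140 ≡ 588
588 * 7289 = 4285932 ≡ 7048

7048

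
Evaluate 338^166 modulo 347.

Using repeated squaring:
166 in binary is 10100110, i.e. 166 = 128 + 32 + 4 + 2.
338^1 ≡ 338 (mod 347)
338^2 ≡ 338^2 = 114244 ≡ 81 (mod 347)
338^4 ≡ 81^2 = 6561 ≡ 315 (mod 347)
338^8 ≡ 315^2 = 99225 ≡ 330 (mod 347)
338^16 ≡ 330^2 = 108900 ≡ 289 (mod 347)
338^32 ≡ 289^2 = 83521 ≡ 241 (mod 347)
338^64 ≡ 241^2 = 58081 ≡ 132 (mod 347)
338^128 ≡ 132^2 = 17424 ≡ 74 (mod 347)
338^166 = 338^128 × 338^32 × 338^4 × 338^2 ≡ 74 × 241 × 315 × 81 (mod 347).
Accumulate the product:
74 × 241 = 17834 ≡ 137
137 × 315 = 43155 ≡ 127
127 × 81 = 10287 ≡ 224

224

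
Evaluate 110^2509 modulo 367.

66

Using repeated squaring:
2509 in binary is 100111001101, i.e. 2509 = 2048 + 256 + 128 + 64 + 8 + 4 + 1.
110^1 ≡ 110 (mod 367)
110^2 ≡ 110^2 = 12100 ≡ 356 (mod 367)
110^4 ≡ 356^2 = 126736 ≡ 121 (mod 367)
110^8 ≡ 121^2 = 14641 ≡ 328 (mod 367)
110^16 ≡ 328^2 = 107584 ≡ 53 (mod 367)
110^32 ≡ 53^2 = 2809 ≡ 240 (mod 367)
110^64 ≡ 240^2 = 57600 ≡ 348 (mod 367)
110^128 ≡ 348^2 = 121104 ≡ 361 (mod 367)
110^256 ≡ 361^2 = 130321 ≡ 36 (mod 367)
110^512 ≡ 36^2 = 1296 ≡ 195 (mod 367)
110^1024 ≡ 195^2 = 38025 ≡ 224 (mod 367)
110^2048 ≡ 224^2 = 50176 ≡ 264 (mod 367)
110^2509 = 110^2048 * 110^256 * 110^128 * 110^64 * 110^8 * 110^4 * 110^1 ≡ 264 * 36 * 361 * 348 * 328 * 121 * 110 (mod 367).
Accumulate the product:
264 * 36 = 9504 ≡ 329
329 * 361 = 118769 ≡ 228
228 * 348 = 79344 ≡ 72
72 * 328 = 23616 ≡ 128
128 * 121 = 15488 ≡ 74
74 * 110 = 8140 ≡ 66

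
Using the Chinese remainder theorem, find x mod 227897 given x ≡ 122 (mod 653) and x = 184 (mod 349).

653⁻¹ mod 349: 653×31 ≡ 1 (mod 349), so 653⁻¹ ≡ 31.
x = 122 + 653×((184 − 122)×31 mod 349) = 122 + 653×177 = 115703.
Check: 115703 mod 653 = 122, 115703 mod 349 = 184. ✓

115703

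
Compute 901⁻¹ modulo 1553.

Run the extended Euclidean algorithm:
1553 = 1*901 + 652
901 = 1*652 + 249
652 = 2*249 + 154
249 = 1*154 + 95
154 = 1*95 + 59
95 = 1*59 + 36
59 = 1*36 + 23
36 = 1*23 + 13
23 = 1*13 + 10
13 = 1*10 + 3
10 = 3*3 + 1
3 = 3*1 + 0
gcd(901, 1553) = 1, so the inverse exists.
Back-substitute for 1:
1 = 1*10 − 3*3
  = −3*13 + 4*10
  = 4*23 − 7*13
  = −7*36 + 11*23
  = 11*59 − 18*36
  = −18*95 + 29*59
  = 29*154 − 47*95
  = −47*249 + 76*154
  = 76*652 − 199*249
  = −199*901 + 275*652
  = 275*1553 − 474*901
So 901⁻¹ ≡ −474 ≡ 1079 (mod 1553).

1079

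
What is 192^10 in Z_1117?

243

By square-and-multiply:
192^1 ≡ 192 (mod 1117)
192^2 ≡ 192^2 = 36864 ≡ 3 (mod 1117)
192^4 ≡ 3^2 = 9 (mod 1117)
192^8 ≡ 9^2 = 81 (mod 1117)
192^10 = 192^8 · 192^2 ≡ 81 · 3 (mod 1117).
81 · 3 = 243 ≡ 243 (mod 1117).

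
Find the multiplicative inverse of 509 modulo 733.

697

Apply the Euclidean algorithm and back-substitute:
733 = 1×509 + 224
509 = 2×224 + 61
224 = 3×61 + 41
61 = 1×41 + 20
41 = 2×20 + 1
20 = 20×1 + 0
gcd(509, 733) = 1, so the inverse exists.
Back-substitute for 1:
1 = 1×41 − 2×20
  = −2×61 + 3×41
  = 3×224 − 11×61
  = −11×509 + 25×224
  = 25×733 − 36×509
So 509⁻¹ ≡ −36 ≡ 697 (mod 733).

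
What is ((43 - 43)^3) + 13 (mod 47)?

13

43 - 43 = 0
(0)^3 ≡ 0 (mod 47)
0 + 13 = 13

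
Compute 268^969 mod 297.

969 in binary is 1111001001, i.e. 969 = 512 + 256 + 128 + 64 + 8 + 1.
268^1 ≡ 268 (mod 297)
268^2 ≡ 268^2 = 71824 ≡ 247 (mod 297)
268^4 ≡ 247^2 = 61009 ≡ 124 (mod 297)
268^8 ≡ 124^2 = 15376 ≡ 229 (mod 297)
268^16 ≡ 229^2 = 52441 ≡ 169 (mod 297)
268^32 ≡ 169^2 = 28561 ≡ 49 (mod 297)
268^64 ≡ 49^2 = 2401 ≡ 25 (mod 297)
268^128 ≡ 25^2 = 625 ≡ 31 (mod 297)
268^256 ≡ 31^2 = 961 ≡ 70 (mod 297)
268^512 ≡ 70^2 = 4900 ≡ 148 (mod 297)
268^969 = 268^512 * 268^256 * 268^128 * 268^64 * 268^8 * 268^1 ≡ 148 * 70 * 31 * 25 * 229 * 268 (mod 297).
Accumulate the product:
148 * 70 = 10360 ≡ 262
262 * 31 = 8122 ≡ 103
103 * 25 = 2575 ≡ 199
199 * 229 = 45571 ≡ 130
130 * 268 = 34840 ≡ 91

91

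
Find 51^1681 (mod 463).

51

By square-and-multiply:
1681 in binary is 11010010001, i.e. 1681 = 1024 + 512 + 128 + 16 + 1.
51^1 ≡ 51 (mod 463)
51^2 ≡ 51^2 = 2601 ≡ 286 (mod 463)
51^4 ≡ 286^2 = 81796 ≡ 308 (mod 463)
51^8 ≡ 308^2 = 94864 ≡ 412 (mod 463)
51^16 ≡ 412^2 = 169744 ≡ 286 (mod 463)
51^32 ≡ 286^2 = 81796 ≡ 308 (mod 463)
51^64 ≡ 308^2 = 94864 ≡ 412 (mod 463)
51^128 ≡ 412^2 = 169744 ≡ 286 (mod 463)
51^256 ≡ 286^2 = 81796 ≡ 308 (mod 463)
51^512 ≡ 308^2 = 94864 ≡ 412 (mod 463)
51^1024 ≡ 412^2 = 169744 ≡ 286 (mod 463)
51^1681 = 51^1024 × 51^512 × 51^128 × 51^16 × 51^1 ≡ 286 × 412 × 286 × 286 × 51 (mod 463).
Accumulate the product:
286 × 412 = 117832 ≡ 230
230 × 286 = 65780 ≡ 34
34 × 286 = 9724 ≡ 1
1 × 51 = 51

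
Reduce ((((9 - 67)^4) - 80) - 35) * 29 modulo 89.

9

9 - 67 = -58 ≡ 31 (mod 89)
(31)^4 ≡ 57 (mod 89)
57 - 80 = -23 ≡ 66 (mod 89)
66 - 35 = 31
31 * 29 = 899 ≡ 9 (mod 89)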